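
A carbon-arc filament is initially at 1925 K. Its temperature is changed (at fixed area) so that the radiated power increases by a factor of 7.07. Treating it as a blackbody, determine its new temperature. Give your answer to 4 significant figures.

T₂ ≈ 3139 K

P ∝ T⁴, so T₂/T₁ = (P₂/P₁)^(1/4) = (7.07)^(1/4) = 1.63063.
T₂ = 1925 × 1.63063 = 3139 K.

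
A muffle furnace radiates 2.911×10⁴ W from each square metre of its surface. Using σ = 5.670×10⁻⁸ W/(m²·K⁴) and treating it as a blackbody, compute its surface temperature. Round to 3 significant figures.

I = σT⁴, so T = (I/σ)^(1/4) = (2.911×10⁴/(5.670×10⁻⁸))^(1/4) = 846 K.

T ≈ 846 K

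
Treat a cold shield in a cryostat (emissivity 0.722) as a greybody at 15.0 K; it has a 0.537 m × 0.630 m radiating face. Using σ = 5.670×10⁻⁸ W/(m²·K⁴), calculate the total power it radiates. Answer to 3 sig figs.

Area A = 0.537 × 0.630 = 0.33831 m².
P = εσAT⁴ = 0.722 × 5.670×10⁻⁸ × 0.33831 × (15.0)⁴ = 7.01×10⁻⁴ W.

P ≈ 7.01×10⁻⁴ W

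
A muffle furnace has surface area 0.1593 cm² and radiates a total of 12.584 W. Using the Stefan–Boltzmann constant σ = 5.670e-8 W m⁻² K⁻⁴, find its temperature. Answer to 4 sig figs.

Area A = 0.1593 cm² = 1.593×10⁻⁵ m².
P = σAT⁴ ⇒ T = (P/(σA))^(1/4) = (12.584/(5.670×10⁻⁸×1.593×10⁻⁵))^(1/4) = 1932 K.

T ≈ 1932 K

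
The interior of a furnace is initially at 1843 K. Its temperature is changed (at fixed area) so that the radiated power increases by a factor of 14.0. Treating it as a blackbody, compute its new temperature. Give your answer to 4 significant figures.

P ∝ T⁴, so T₂/T₁ = (P₂/P₁)^(1/4) = (14.0)^(1/4) = 1.93434.
T₂ = 1843 × 1.93434 = 3565 K.

T₂ ≈ 3565 K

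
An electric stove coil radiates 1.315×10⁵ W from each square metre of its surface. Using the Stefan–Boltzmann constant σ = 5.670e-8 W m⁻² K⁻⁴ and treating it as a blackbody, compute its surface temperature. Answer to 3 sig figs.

T ≈ 1.23×10³ K

I = σT⁴, so T = (I/σ)^(1/4) = (1.315×10⁵/(5.670×10⁻⁸))^(1/4) = 1.23×10³ K.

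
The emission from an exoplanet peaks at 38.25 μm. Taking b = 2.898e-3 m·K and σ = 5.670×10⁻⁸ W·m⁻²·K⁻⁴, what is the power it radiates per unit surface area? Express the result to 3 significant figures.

I ≈ 1.87 W/m²

Wien's law: T = b/λ_max = 2.898×10⁻³/3.825×10⁻⁵ = 75.7647 K.
Then I = σT⁴ = 5.670×10⁻⁸×(75.7647)⁴ = 1.87 W/m².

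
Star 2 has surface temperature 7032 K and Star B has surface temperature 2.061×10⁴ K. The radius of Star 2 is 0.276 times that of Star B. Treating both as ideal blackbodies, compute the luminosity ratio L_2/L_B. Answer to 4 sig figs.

L ∝ R²T⁴, so L_2/L_B = (R_2/R_B)²(T_2/T_B)⁴ = (0.276)² × (7032/2.061×10⁴)⁴ = 0.076176 × 0.0135520 = 1.032×10⁻³.

L_2/L_B ≈ 1.032×10⁻³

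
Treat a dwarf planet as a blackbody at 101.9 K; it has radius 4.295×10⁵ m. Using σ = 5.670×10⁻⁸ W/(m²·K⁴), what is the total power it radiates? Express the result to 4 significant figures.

Surface area A = 4πR² = 4π(4.295×10⁵ m)² = 2.31812×10¹² m².
P = σAT⁴ = 5.670×10⁻⁸ × 2.31812×10¹² × (101.9)⁴ = 1.417×10¹³ W.

P ≈ 1.417×10¹³ W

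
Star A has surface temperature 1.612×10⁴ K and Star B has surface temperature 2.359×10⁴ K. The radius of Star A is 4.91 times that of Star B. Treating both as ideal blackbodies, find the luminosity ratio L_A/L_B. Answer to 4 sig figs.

L ∝ R²T⁴, so L_A/L_B = (R_A/R_B)²(T_A/T_B)⁴ = (4.91)² × (1.612×10⁴/2.359×10⁴)⁴ = 24.1081 × 0.218046 = 5.257.

L_A/L_B ≈ 5.257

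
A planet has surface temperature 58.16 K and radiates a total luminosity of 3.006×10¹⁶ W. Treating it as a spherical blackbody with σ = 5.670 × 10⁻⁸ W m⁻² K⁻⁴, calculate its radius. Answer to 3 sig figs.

R ≈ 6.07×10⁷ m

L = 4πR²σT⁴ ⇒ R = √(L/(4πσT⁴)).
σT⁴ = 0.648755 W/m², so R = √(3.006×10¹⁶/(4π×0.648755)) = 6.07×10⁷ m.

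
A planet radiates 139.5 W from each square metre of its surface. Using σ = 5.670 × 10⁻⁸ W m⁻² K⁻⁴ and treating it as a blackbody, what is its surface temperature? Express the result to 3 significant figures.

T ≈ 223 K

I = σT⁴, so T = (I/σ)^(1/4) = (139.5/(5.670×10⁻⁸))^(1/4) = 223 K.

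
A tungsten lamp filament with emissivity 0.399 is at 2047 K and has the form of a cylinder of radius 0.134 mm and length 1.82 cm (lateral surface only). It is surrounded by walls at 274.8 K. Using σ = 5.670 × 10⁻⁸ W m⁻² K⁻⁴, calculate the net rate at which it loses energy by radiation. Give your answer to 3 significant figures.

Net loss ≈ 6.08 W

Lateral area A = 2πrL = 2π×1.34×10⁻⁴×0.0182 = 1.53234×10⁻⁵ m².
Net radiated power P_net = εσA(T⁴ − T₀⁴) = 0.399×5.670×10⁻⁸×1.53234×10⁻⁵×(2047⁴ − 274.8⁴).
T⁴ − T₀⁴ = 1.75579×10¹³ − 5.70252×10⁹ = 1.75522×10¹³ K⁴, so P_net = 6.08 W.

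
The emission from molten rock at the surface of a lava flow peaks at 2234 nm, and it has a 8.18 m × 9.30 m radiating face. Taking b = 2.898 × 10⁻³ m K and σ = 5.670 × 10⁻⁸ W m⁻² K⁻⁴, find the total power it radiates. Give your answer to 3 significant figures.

P ≈ 1.22×10⁷ W

Wien's law: T = b/λ_max = 2.898×10⁻³/2.234×10⁻⁶ = 1297.22 K.
Area A = 8.18 × 9.30 = 76.074 m².
Then P = σAT⁴ = 5.670×10⁻⁸×76.074×(1297.22)⁴ = 1.22×10⁷ W.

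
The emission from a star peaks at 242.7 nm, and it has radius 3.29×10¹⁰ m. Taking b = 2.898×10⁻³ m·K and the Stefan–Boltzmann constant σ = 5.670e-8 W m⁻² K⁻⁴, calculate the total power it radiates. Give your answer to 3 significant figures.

P ≈ 1.57×10³¹ W

Wien's law: T = b/λ_max = 2.898×10⁻³/2.427×10⁻⁷ = 11940.7 K.
Surface area A = 4πR² = 4π(3.29×10¹⁰ m)² = 1.36020×10²² m².
Then P = σAT⁴ = 5.670×10⁻⁸×1.36020×10²²×(11940.7)⁴ = 1.57×10³¹ W.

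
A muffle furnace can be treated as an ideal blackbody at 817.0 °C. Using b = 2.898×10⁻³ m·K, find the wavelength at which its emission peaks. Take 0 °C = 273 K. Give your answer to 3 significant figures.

T = 817.0 °C + 273 = 1090.0 K.
Wien's displacement law: λ_max = b/T = (2.898×10⁻³ m·K)/(1090.0 K) = 2.659×10⁻⁶ m.
That is 2.66 μm, in the infrared range.

λ_max ≈ 2.66 μm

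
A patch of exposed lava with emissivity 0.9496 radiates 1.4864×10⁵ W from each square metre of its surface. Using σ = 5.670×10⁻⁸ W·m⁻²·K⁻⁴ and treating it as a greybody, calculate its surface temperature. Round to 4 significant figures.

I = εσT⁴, so T = (I/εσ)^(1/4) = (1.4864×10⁵/(0.9496×5.670×10⁻⁸))^(1/4) = 1289 K.

T ≈ 1289 K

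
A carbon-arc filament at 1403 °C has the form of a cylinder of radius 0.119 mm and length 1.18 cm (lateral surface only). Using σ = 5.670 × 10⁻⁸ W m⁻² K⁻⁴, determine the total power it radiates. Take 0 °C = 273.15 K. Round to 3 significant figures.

T = 1403 °C + 273.15 = 1676.15 K.
Lateral area A = 2πrL = 2π×1.19×10⁻⁴×0.0118 = 8.82285×10⁻⁶ m².
P = σAT⁴ = 5.670×10⁻⁸ × 8.82285×10⁻⁶ × (1676.15)⁴ = 3.95 W.

P ≈ 3.95 W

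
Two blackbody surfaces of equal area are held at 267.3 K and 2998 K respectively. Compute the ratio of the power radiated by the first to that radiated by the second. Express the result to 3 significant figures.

P₁/P₂ ≈ 6.32×10⁻⁵

With equal areas, P₁/P₂ = (T₁/T₂)⁴ = (267.3/2998)⁴ = 6.32×10⁻⁵.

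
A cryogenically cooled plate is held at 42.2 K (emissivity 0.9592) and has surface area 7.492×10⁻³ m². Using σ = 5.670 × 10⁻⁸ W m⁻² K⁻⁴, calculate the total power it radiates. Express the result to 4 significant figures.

Area A = 7.492×10⁻³ m².
P = εσAT⁴ = 0.9592 × 5.670×10⁻⁸ × 7.492×10⁻³ × (42.2)⁴ = 1.292×10⁻³ W.

P ≈ 1.292×10⁻³ W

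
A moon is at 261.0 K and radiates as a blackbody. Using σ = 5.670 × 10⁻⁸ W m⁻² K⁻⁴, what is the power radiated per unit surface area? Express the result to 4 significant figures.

I ≈ 263.1 W/m²

Stefan–Boltzmann: I = σT⁴ = 5.670×10⁻⁸ × (261.0)⁴ = 263.1 W/m².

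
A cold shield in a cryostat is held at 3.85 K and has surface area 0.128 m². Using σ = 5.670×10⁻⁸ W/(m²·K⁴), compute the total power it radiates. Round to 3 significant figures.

P ≈ 1.59×10⁻⁶ W

Area A = 0.128 m².
P = σAT⁴ = 5.670×10⁻⁸ × 0.128 × (3.85)⁴ = 1.59×10⁻⁶ W.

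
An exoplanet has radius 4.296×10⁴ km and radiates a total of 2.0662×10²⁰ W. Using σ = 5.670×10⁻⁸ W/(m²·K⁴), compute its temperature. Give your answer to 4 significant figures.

T ≈ 629.6 K

Surface area A = 4πR² = 4π(4.296×10⁷ m)² = 2.31920×10¹⁶ m².
P = σAT⁴ ⇒ T = (P/(σA))^(1/4) = (2.0662×10²⁰/(5.670×10⁻⁸×2.31920×10¹⁶))^(1/4) = 629.6 K.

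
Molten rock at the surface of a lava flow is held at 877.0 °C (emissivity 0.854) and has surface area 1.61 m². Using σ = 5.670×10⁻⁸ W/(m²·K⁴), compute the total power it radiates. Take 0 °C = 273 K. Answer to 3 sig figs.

T = 877.0 °C + 273 = 1150.0 K.
Area A = 1.61 m².
P = εσAT⁴ = 0.854 × 5.670×10⁻⁸ × 1.61 × (1150.0)⁴ = 1.36×10⁵ W.

P ≈ 1.36×10⁵ W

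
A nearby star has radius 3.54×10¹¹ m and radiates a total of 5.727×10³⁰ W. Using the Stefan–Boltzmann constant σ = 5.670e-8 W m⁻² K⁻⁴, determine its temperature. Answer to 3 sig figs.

Surface area A = 4πR² = 4π(3.54×10¹¹ m)² = 1.57477×10²⁴ m².
P = σAT⁴ ⇒ T = (P/(σA))^(1/4) = (5.727×10³⁰/(5.670×10⁻⁸×1.57477×10²⁴))^(1/4) = 2.83×10³ K.

T ≈ 2.83×10³ K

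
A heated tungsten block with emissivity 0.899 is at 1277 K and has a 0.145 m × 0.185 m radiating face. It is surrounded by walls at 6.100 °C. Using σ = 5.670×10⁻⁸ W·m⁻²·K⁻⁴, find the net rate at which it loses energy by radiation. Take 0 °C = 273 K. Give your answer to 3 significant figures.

Net loss ≈ 3.63×10³ W

Surroundings: T = 6.100 °C + 273 = 279.100 K.
Area A = 0.145 × 0.185 = 0.026825 m².
Net radiated power P_net = εσA(T⁴ − T₀⁴) = 0.899×5.670×10⁻⁸×0.026825×(1277⁴ − 279.100⁴).
T⁴ − T₀⁴ = 2.65928×10¹² − 6.06791×10⁹ = 2.65321×10¹² K⁴, so P_net = 3.63×10³ W.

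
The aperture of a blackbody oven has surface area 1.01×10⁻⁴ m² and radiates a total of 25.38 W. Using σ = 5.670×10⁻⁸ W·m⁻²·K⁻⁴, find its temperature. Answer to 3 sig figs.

Area A = 1.01×10⁻⁴ m².
P = σAT⁴ ⇒ T = (P/(σA))^(1/4) = (25.38/(5.670×10⁻⁸×1.01×10⁻⁴))^(1/4) = 1.45×10³ K.

T ≈ 1.45×10³ K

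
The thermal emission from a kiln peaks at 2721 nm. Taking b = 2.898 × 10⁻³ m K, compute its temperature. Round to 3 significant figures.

Wien's law gives T = b/λ_max = (2.898×10⁻³ m·K)/(2.721×10⁻⁶ m) = 1.07×10³ K.

T ≈ 1.07×10³ K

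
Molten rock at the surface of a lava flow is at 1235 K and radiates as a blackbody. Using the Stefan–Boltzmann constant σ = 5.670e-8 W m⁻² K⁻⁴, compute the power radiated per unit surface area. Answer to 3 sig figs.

I ≈ 1.32×10⁵ W/m²

Stefan–Boltzmann: I = σT⁴ = 5.670×10⁻⁸ × (1235)⁴ = 1.32×10⁵ W/m².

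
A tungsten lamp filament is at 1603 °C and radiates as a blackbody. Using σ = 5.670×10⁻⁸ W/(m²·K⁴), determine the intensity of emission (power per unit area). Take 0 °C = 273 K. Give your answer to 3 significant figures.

I ≈ 7.02×10⁵ W/m²

T = 1603 °C + 273 = 1876 K.
Stefan–Boltzmann: I = σT⁴ = 5.670×10⁻⁸ × (1876)⁴ = 7.02×10⁵ W/m².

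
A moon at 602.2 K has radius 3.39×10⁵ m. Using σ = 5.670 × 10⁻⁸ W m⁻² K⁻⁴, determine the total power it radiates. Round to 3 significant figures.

P ≈ 1.08×10¹⁶ W

Surface area A = 4πR² = 4π(3.39×10⁵ m)² = 1.44414×10¹² m².
P = σAT⁴ = 5.670×10⁻⁸ × 1.44414×10¹² × (602.2)⁴ = 1.08×10¹⁶ W.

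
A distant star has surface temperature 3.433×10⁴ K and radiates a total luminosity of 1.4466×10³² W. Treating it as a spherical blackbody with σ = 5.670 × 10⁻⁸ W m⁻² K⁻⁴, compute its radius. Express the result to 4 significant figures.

R ≈ 1.209×10¹⁰ m

L = 4πR²σT⁴ ⇒ R = √(L/(4πσT⁴)).
σT⁴ = 7.87550×10¹⁰ W/m², so R = √(1.4466×10³²/(4π×7.87550×10¹⁰)) = 1.209×10¹⁰ m.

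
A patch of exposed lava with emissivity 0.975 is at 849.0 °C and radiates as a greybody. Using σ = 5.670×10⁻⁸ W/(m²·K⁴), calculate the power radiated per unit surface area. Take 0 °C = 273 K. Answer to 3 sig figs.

T = 849.0 °C + 273 = 1122.0 K.
Stefan–Boltzmann: I = εσT⁴ = 0.975 × 5.670×10⁻⁸ × (1122.0)⁴ = 8.76×10⁴ W/m².

I ≈ 8.76×10⁴ W/m²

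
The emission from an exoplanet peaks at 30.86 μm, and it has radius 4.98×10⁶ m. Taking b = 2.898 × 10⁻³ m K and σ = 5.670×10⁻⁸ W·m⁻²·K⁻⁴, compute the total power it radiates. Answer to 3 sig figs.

P ≈ 1.37×10¹⁵ W

Wien's law: T = b/λ_max = 2.898×10⁻³/3.086×10⁻⁵ = 93.9080 K.
Surface area A = 4πR² = 4π(4.98×10⁶ m)² = 3.11651×10¹⁴ m².
Then P = σAT⁴ = 5.670×10⁻⁸×3.11651×10¹⁴×(93.9080)⁴ = 1.37×10¹⁵ W.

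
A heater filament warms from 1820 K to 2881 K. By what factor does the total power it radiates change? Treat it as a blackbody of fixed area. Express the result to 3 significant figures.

P₂/P₁ ≈ 6.28

P ∝ T⁴, so P₂/P₁ = (T₂/T₁)⁴ = (2881/1820)⁴ = (1.58297)⁴ = 6.28.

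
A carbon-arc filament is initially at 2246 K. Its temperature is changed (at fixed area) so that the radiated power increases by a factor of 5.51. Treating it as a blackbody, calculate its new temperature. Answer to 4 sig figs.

T₂ ≈ 3441 K

P ∝ T⁴, so T₂/T₁ = (P₂/P₁)^(1/4) = (5.51)^(1/4) = 1.53210.
T₂ = 2246 × 1.53210 = 3441 K.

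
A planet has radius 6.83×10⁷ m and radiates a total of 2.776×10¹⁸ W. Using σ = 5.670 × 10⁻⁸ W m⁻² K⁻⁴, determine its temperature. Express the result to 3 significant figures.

T ≈ 170 K

Surface area A = 4πR² = 4π(6.83×10⁷ m)² = 5.86207×10¹⁶ m².
P = σAT⁴ ⇒ T = (P/(σA))^(1/4) = (2.776×10¹⁸/(5.670×10⁻⁸×5.86207×10¹⁶))^(1/4) = 170 K.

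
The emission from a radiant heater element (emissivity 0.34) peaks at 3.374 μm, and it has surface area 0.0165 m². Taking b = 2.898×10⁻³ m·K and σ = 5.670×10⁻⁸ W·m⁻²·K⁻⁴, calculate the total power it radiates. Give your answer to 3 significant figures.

P ≈ 173 W

Wien's law: T = b/λ_max = 2.898×10⁻³/3.374×10⁻⁶ = 858.921 K.
Area A = 0.0165 m².
Then P = εσAT⁴ = 0.34×5.670×10⁻⁸×0.0165×(858.921)⁴ = 173 W.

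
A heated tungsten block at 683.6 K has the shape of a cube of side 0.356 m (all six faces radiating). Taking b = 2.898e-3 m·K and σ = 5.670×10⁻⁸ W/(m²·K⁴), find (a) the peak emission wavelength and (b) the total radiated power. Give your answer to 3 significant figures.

λ_max ≈ 4.24 μm; P ≈ 9.42×10³ W

(a) λ_max = b/T = 2.898×10⁻³/683.6 = 4.239×10⁻⁶ m = 4.24 μm.
Area A = 6s² = 6×(0.356 m)² = 0.760416 m².
(b) P = σAT⁴ = 5.670×10⁻⁸×0.760416×(683.6)⁴ = 9.42×10³ W.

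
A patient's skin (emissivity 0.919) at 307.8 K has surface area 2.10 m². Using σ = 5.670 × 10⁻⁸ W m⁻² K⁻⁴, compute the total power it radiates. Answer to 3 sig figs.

Area A = 2.10 m².
P = εσAT⁴ = 0.919 × 5.670×10⁻⁸ × 2.10 × (307.8)⁴ = 982 W.

P ≈ 982 W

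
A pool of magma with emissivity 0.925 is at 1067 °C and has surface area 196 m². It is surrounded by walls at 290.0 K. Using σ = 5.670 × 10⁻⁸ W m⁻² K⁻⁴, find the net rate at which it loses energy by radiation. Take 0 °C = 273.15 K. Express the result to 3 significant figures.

Net loss ≈ 3.31×10⁷ W

T = 1067 °C + 273.15 = 1340.15 K.
Area A = 196 m².
Net radiated power P_net = εσA(T⁴ − T₀⁴) = 0.925×5.670×10⁻⁸×196×(1340.15⁴ − 290.0⁴).
T⁴ − T₀⁴ = 3.22562×10¹² − 7.07281×10⁹ = 3.21855×10¹² K⁴, so P_net = 3.31×10⁷ W.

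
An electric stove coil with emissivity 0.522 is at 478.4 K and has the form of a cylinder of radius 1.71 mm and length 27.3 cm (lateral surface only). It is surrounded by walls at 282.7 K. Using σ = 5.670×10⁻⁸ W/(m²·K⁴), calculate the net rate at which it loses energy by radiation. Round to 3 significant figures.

Lateral area A = 2πrL = 2π×1.71×10⁻³×0.273 = 2.93318×10⁻³ m².
Net radiated power P_net = εσA(T⁴ − T₀⁴) = 0.522×5.670×10⁻⁸×2.93318×10⁻³×(478.4⁴ − 282.7⁴).
T⁴ − T₀⁴ = 5.23799×10¹⁰ − 6.38709×10⁹ = 4.59928×10¹⁰ K⁴, so P_net = 3.99 W.

Net loss ≈ 3.99 W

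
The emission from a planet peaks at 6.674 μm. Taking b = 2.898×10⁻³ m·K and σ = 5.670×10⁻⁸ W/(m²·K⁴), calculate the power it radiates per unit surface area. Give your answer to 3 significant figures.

I ≈ 2.02×10³ W/m²

Wien's law: T = b/λ_max = 2.898×10⁻³/6.674×10⁻⁶ = 434.222 K.
Then I = σT⁴ = 5.670×10⁻⁸×(434.222)⁴ = 2.02×10³ W/m².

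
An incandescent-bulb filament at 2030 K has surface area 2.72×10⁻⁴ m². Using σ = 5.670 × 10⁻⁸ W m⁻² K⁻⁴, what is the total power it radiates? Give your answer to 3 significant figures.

P ≈ 262 W

Area A = 2.72×10⁻⁴ m².
P = σAT⁴ = 5.670×10⁻⁸ × 2.72×10⁻⁴ × (2030)⁴ = 262 W.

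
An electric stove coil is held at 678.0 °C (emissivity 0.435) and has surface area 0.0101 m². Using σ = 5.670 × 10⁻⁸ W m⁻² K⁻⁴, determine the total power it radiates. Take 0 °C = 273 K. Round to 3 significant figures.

P ≈ 204 W

T = 678.0 °C + 273 = 951.0 K.
Area A = 0.0101 m².
P = εσAT⁴ = 0.435 × 5.670×10⁻⁸ × 0.0101 × (951.0)⁴ = 204 W.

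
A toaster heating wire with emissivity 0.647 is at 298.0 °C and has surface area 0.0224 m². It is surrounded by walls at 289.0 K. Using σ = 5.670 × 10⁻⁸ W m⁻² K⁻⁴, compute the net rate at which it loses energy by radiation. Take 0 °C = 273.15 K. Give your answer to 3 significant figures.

T = 298.0 °C + 273.15 = 571.15 K.
Area A = 0.0224 m².
Net radiated power P_net = εσA(T⁴ − T₀⁴) = 0.647×5.670×10⁻⁸×0.0224×(571.15⁴ − 289.0⁴).
T⁴ − T₀⁴ = 1.06414×10¹¹ − 6.97576×10⁹ = 9.94382×10¹⁰ K⁴, so P_net = 81.7 W.

Net loss ≈ 81.7 W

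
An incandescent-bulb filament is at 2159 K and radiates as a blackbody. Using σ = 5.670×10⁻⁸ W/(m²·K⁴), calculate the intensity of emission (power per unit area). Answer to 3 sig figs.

I ≈ 1.23×10⁶ W/m²

Stefan–Boltzmann: I = σT⁴ = 5.670×10⁻⁸ × (2159)⁴ = 1.23×10⁶ W/m².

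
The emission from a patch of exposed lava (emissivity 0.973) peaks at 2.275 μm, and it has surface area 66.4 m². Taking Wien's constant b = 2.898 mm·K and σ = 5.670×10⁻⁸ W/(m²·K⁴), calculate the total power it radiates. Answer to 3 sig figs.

Wien's law: T = b/λ_max = 2.898×10⁻³/2.275×10⁻⁶ = 1273.85 K.
Area A = 66.4 m².
Then P = εσAT⁴ = 0.973×5.670×10⁻⁸×66.4×(1273.85)⁴ = 9.65×10⁶ W.

P ≈ 9.65×10⁶ W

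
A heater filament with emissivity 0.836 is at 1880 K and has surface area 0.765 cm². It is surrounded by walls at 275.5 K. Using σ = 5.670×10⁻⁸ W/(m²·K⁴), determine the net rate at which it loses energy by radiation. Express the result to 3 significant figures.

Net loss ≈ 45.3 W

Area A = 0.765 cm² = 7.65×10⁻⁵ m².
Net radiated power P_net = εσA(T⁴ − T₀⁴) = 0.836×5.670×10⁻⁸×7.65×10⁻⁵×(1880⁴ − 275.5⁴).
T⁴ − T₀⁴ = 1.24920×10¹³ − 5.76085×10⁹ = 1.24862×10¹³ K⁴, so P_net = 45.3 W.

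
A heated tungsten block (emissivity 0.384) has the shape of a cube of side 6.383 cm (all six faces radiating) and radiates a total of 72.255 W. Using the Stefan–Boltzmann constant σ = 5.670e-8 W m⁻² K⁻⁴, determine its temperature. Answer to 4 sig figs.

T ≈ 607.0 K

Area A = 6s² = 6×(0.06383 m)² = 0.0244456 m².
P = εσAT⁴ ⇒ T = (P/(εσA))^(1/4) = (72.255/(0.384×5.670×10⁻⁸×0.0244456))^(1/4) = 607.0 K.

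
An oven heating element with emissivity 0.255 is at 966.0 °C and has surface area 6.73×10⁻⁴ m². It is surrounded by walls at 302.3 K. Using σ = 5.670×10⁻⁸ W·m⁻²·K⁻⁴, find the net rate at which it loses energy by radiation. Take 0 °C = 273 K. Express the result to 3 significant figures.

T = 966.0 °C + 273 = 1239.0 K.
Area A = 6.73×10⁻⁴ m².
Net radiated power P_net = εσA(T⁴ − T₀⁴) = 0.255×5.670×10⁻⁸×6.73×10⁻⁴×(1239.0⁴ − 302.3⁴).
T⁴ − T₀⁴ = 2.35660×10¹² − 8.35127×10⁹ = 2.34825×10¹² K⁴, so P_net = 22.8 W.

Net loss ≈ 22.8 W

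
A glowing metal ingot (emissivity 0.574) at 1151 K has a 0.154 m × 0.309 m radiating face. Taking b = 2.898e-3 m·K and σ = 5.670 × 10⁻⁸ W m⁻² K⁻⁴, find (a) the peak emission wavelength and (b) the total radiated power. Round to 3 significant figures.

(a) λ_max = b/T = 2.898×10⁻³/1151 = 2.518×10⁻⁶ m = 2.52×10³ nm.
Area A = 0.154 × 0.309 = 0.047586 m².
(b) P = εσAT⁴ = 0.574×5.670×10⁻⁸×0.047586×(1151)⁴ = 2.72×10³ W.

λ_max ≈ 2.52×10³ nm; P ≈ 2.72×10³ W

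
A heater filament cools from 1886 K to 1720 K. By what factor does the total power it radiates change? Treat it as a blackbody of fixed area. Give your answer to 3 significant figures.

P₂/P₁ ≈ 0.692

P ∝ T⁴, so P₂/P₁ = (T₂/T₁)⁴ = (1720/1886)⁴ = (0.911983)⁴ = 0.692.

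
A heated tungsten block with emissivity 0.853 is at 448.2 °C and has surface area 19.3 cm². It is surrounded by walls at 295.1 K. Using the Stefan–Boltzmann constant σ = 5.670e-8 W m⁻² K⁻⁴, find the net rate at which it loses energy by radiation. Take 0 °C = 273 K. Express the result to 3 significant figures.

Net loss ≈ 24.5 W

T = 448.2 °C + 273 = 721.2 K.
Area A = 19.3 cm² = 1.93×10⁻³ m².
Net radiated power P_net = εσA(T⁴ − T₀⁴) = 0.853×5.670×10⁻⁸×1.93×10⁻³×(721.2⁴ − 295.1⁴).
T⁴ − T₀⁴ = 2.70535×10¹¹ − 7.58362×10⁹ = 2.62951×10¹¹ K⁴, so P_net = 24.5 W.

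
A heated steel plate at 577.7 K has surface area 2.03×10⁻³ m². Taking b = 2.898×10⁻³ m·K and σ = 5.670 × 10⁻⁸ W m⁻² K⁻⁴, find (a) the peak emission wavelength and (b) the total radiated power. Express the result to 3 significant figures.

λ_max ≈ 5.02 μm; P ≈ 12.8 W

(a) λ_max = b/T = 2.898×10⁻³/577.7 = 5.016×10⁻⁶ m = 5.02 μm.
Area A = 2.03×10⁻³ m².
(b) P = σAT⁴ = 5.670×10⁻⁸×2.03×10⁻³×(577.7)⁴ = 12.8 W.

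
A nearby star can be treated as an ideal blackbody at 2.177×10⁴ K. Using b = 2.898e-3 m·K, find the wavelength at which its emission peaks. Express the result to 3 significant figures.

Wien's displacement law: λ_max = b/T = (2.898×10⁻³ m·K)/(2.177×10⁴ K) = 1.331×10⁻⁷ m.
That is 133 nm, in the ultraviolet range.

λ_max ≈ 133 nm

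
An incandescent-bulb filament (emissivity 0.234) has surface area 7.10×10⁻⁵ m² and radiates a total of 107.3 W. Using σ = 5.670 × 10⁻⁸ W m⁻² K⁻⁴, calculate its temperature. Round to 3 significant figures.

Area A = 7.10×10⁻⁵ m².
P = εσAT⁴ ⇒ T = (P/(εσA))^(1/4) = (107.3/(0.234×5.670×10⁻⁸×7.10×10⁻⁵))^(1/4) = 3.27×10³ K.

T ≈ 3.27×10³ K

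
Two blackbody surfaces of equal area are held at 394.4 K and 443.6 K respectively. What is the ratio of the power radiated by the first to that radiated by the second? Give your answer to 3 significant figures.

P₁/P₂ ≈ 0.625

With equal areas, P₁/P₂ = (T₁/T₂)⁴ = (394.4/443.6)⁴ = 0.625.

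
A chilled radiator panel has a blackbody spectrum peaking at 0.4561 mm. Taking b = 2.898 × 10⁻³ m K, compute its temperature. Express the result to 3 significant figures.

Wien's law gives T = b/λ_max = (2.898×10⁻³ m·K)/(4.561×10⁻⁴ m) = 6.35 K.

T ≈ 6.35 K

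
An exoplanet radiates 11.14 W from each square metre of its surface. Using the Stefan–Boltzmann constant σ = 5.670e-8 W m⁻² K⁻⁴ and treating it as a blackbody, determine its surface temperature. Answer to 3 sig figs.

I = σT⁴, so T = (I/σ)^(1/4) = (11.14/(5.670×10⁻⁸))^(1/4) = 118 K.

T ≈ 118 K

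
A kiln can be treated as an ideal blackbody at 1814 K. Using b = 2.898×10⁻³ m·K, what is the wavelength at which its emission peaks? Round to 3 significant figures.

λ_max ≈ 1.60 μm

Wien's displacement law: λ_max = b/T = (2.898×10⁻³ m·K)/(1814 K) = 1.598×10⁻⁶ m.
That is 1.60 μm, in the infrared range.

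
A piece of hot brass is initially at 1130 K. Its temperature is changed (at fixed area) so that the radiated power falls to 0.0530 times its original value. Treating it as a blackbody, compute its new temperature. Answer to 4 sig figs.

P ∝ T⁴, so T₂/T₁ = (P₂/P₁)^(1/4) = (0.0530)^(1/4) = 0.479810.
T₂ = 1130 × 0.479810 = 542.2 K.

T₂ ≈ 542.2 K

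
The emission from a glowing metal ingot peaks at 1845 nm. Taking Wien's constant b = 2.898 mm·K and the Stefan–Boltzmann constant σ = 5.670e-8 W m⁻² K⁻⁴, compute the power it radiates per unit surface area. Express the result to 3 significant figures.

I ≈ 3.45×10⁵ W/m²

Wien's law: T = b/λ_max = 2.898×10⁻³/1.845×10⁻⁶ = 1570.73 K.
Then I = σT⁴ = 5.670×10⁻⁸×(1570.73)⁴ = 3.45×10⁵ W/m².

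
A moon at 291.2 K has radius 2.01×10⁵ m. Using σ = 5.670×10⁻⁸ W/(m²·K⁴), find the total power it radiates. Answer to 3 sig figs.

Surface area A = 4πR² = 4π(2.01×10⁵ m)² = 5.07694×10¹¹ m².
P = σAT⁴ = 5.670×10⁻⁸ × 5.07694×10¹¹ × (291.2)⁴ = 2.07×10¹⁴ W.

P ≈ 2.07×10¹⁴ W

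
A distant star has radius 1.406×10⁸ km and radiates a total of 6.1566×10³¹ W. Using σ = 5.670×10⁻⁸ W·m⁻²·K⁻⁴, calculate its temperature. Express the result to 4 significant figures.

T ≈ 8131 K

Surface area A = 4πR² = 4π(1.406×10¹¹ m)² = 2.48417×10²³ m².
P = σAT⁴ ⇒ T = (P/(σA))^(1/4) = (6.1566×10³¹/(5.670×10⁻⁸×2.48417×10²³))^(1/4) = 8131 K.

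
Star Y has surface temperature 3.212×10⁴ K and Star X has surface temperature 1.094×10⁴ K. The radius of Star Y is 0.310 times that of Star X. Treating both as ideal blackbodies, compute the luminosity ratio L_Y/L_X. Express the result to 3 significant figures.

L_Y/L_X ≈ 7.14

L ∝ R²T⁴, so L_Y/L_X = (R_Y/R_X)²(T_Y/T_X)⁴ = (0.310)² × (3.212×10⁴/1.094×10⁴)⁴ = 0.0961 × 74.3075 = 7.14.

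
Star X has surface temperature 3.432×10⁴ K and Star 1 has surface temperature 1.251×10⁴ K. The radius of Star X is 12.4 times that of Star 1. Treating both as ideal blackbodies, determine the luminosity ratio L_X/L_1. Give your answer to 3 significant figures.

L ∝ R²T⁴, so L_X/L_1 = (R_X/R_1)²(T_X/T_1)⁴ = (12.4)² × (3.432×10⁴/1.251×10⁴)⁴ = 153.76 × 56.6448 = 8.71×10³.

L_X/L_1 ≈ 8.71×10³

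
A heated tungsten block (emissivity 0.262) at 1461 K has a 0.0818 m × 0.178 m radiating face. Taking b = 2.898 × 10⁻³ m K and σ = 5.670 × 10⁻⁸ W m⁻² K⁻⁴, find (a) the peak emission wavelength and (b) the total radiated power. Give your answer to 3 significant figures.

λ_max ≈ 1.98×10³ nm; P ≈ 986 W

(a) λ_max = b/T = 2.898×10⁻³/1461 = 1.984×10⁻⁶ m = 1.98×10³ nm.
Area A = 0.0818 × 0.178 = 0.0145604 m².
(b) P = εσAT⁴ = 0.262×5.670×10⁻⁸×0.0145604×(1461)⁴ = 986 W.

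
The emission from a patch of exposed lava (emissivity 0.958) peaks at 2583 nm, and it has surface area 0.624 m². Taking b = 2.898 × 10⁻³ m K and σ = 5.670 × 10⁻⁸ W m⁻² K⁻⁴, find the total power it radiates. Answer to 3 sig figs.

P ≈ 5.37×10⁴ W

Wien's law: T = b/λ_max = 2.898×10⁻³/2.583×10⁻⁶ = 1121.95 K.
Area A = 0.624 m².
Then P = εσAT⁴ = 0.958×5.670×10⁻⁸×0.624×(1121.95)⁴ = 5.37×10⁴ W.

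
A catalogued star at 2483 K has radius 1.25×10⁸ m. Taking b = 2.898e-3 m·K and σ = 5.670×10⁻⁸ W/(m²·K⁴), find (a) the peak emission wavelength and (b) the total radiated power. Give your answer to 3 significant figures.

λ_max ≈ 1.17×10³ nm; P ≈ 4.23×10²³ W

(a) λ_max = b/T = 2.898×10⁻³/2483 = 1.167×10⁻⁶ m = 1.17×10³ nm.
Surface area A = 4πR² = 4π(1.25×10⁸ m)² = 1.96350×10¹⁷ m².
(b) P = σAT⁴ = 5.670×10⁻⁸×1.96350×10¹⁷×(2483)⁴ = 4.23×10²³ W.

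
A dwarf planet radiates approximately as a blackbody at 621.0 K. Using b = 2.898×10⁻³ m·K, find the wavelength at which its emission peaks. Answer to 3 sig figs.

λ_max ≈ 4.67 μm

Wien's displacement law: λ_max = b/T = (2.898×10⁻³ m·K)/(621.0 K) = 4.667×10⁻⁶ m.
That is 4.67 μm, in the infrared range.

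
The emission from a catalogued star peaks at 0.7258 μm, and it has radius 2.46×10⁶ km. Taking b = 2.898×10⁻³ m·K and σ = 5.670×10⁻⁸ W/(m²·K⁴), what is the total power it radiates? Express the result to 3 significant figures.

P ≈ 1.10×10²⁷ W

Wien's law: T = b/λ_max = 2.898×10⁻³/7.258×10⁻⁷ = 3992.84 K.
Surface area A = 4πR² = 4π(2.46×10⁹ m)² = 7.60466×10¹⁹ m².
Then P = σAT⁴ = 5.670×10⁻⁸×7.60466×10¹⁹×(3992.84)⁴ = 1.10×10²⁷ W.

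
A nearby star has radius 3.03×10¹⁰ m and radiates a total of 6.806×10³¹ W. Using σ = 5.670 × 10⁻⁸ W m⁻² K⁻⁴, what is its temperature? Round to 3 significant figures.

Surface area A = 4πR² = 4π(3.03×10¹⁰ m)² = 1.15371×10²² m².
P = σAT⁴ ⇒ T = (P/(σA))^(1/4) = (6.806×10³¹/(5.670×10⁻⁸×1.15371×10²²))^(1/4) = 1.80×10⁴ K.

T ≈ 1.80×10⁴ K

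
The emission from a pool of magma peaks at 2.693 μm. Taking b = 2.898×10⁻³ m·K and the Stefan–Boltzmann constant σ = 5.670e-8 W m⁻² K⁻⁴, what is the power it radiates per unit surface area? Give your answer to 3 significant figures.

I ≈ 7.60×10⁴ W/m²

Wien's law: T = b/λ_max = 2.898×10⁻³/2.693×10⁻⁶ = 1076.12 K.
Then I = σT⁴ = 5.670×10⁻⁸×(1076.12)⁴ = 7.60×10⁴ W/m².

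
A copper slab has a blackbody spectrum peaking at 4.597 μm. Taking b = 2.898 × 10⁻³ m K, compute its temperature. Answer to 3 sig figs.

Wien's law gives T = b/λ_max = (2.898×10⁻³ m·K)/(4.597×10⁻⁶ m) = 630 K.

T ≈ 630 K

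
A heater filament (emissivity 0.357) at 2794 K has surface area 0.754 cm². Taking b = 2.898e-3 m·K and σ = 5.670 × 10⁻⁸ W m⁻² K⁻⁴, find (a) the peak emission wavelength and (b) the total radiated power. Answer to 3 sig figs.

λ_max ≈ 1.04×10³ nm; P ≈ 93.0 W

(a) λ_max = b/T = 2.898×10⁻³/2794 = 1.037×10⁻⁶ m = 1.04×10³ nm.
Area A = 0.754 cm² = 7.54×10⁻⁵ m².
(b) P = εσAT⁴ = 0.357×5.670×10⁻⁸×7.54×10⁻⁵×(2794)⁴ = 93.0 W.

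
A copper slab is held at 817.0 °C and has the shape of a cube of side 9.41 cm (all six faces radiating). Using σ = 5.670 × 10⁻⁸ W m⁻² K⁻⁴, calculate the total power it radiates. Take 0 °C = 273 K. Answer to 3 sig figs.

P ≈ 4.25×10³ W

T = 817.0 °C + 273 = 1090.0 K.
Area A = 6s² = 6×(0.0941 m)² = 0.0531289 m².
P = σAT⁴ = 5.670×10⁻⁸ × 0.0531289 × (1090.0)⁴ = 4.25×10³ W.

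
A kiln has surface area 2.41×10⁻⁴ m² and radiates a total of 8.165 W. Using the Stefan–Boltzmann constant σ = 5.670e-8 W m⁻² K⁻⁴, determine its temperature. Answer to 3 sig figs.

Area A = 2.41×10⁻⁴ m².
P = σAT⁴ ⇒ T = (P/(σA))^(1/4) = (8.165/(5.670×10⁻⁸×2.41×10⁻⁴))^(1/4) = 879 K.

T ≈ 879 K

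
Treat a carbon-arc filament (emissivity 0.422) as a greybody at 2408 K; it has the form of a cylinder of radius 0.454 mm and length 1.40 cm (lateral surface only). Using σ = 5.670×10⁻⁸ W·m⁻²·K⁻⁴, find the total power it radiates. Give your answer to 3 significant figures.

P ≈ 32.1 W

Lateral area A = 2πrL = 2π×4.54×10⁻⁴×0.0140 = 3.99359×10⁻⁵ m².
P = εσAT⁴ = 0.422 × 5.670×10⁻⁸ × 3.99359×10⁻⁵ × (2408)⁴ = 32.1 W.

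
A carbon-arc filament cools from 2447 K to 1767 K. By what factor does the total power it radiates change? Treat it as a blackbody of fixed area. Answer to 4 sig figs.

P₂/P₁ ≈ 0.2719

P ∝ T⁴, so P₂/P₁ = (T₂/T₁)⁴ = (1767/2447)⁴ = (0.722109)⁴ = 0.2719.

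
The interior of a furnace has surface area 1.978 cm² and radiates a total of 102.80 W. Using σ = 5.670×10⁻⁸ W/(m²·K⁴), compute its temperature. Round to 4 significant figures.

T ≈ 1740 K

Area A = 1.978 cm² = 1.978×10⁻⁴ m².
P = σAT⁴ ⇒ T = (P/(σA))^(1/4) = (102.80/(5.670×10⁻⁸×1.978×10⁻⁴))^(1/4) = 1740 K.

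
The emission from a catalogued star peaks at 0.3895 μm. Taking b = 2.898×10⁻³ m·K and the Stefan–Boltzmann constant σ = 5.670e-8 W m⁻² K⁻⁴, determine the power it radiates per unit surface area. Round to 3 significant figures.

I ≈ 1.74×10⁸ W/m²

Wien's law: T = b/λ_max = 2.898×10⁻³/3.895×10⁻⁷ = 7440.31 K.
Then I = σT⁴ = 5.670×10⁻⁸×(7440.31)⁴ = 1.74×10⁸ W/m².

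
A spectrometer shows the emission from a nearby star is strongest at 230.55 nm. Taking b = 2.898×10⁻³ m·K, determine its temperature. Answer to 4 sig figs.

T ≈ 1.257×10⁴ K

Wien's law gives T = b/λ_max = (2.898×10⁻³ m·K)/(2.3055×10⁻⁷ m) = 1.257×10⁴ K.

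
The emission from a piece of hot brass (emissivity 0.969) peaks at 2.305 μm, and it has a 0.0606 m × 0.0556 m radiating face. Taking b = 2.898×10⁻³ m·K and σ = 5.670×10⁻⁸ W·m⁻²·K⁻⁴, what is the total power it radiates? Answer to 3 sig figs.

Wien's law: T = b/λ_max = 2.898×10⁻³/2.305×10⁻⁶ = 1257.27 K.
Area A = 0.0606 × 0.0556 = 3.36936×10⁻³ m².
Then P = εσAT⁴ = 0.969×5.670×10⁻⁸×3.36936×10⁻³×(1257.27)⁴ = 463 W.

P ≈ 463 W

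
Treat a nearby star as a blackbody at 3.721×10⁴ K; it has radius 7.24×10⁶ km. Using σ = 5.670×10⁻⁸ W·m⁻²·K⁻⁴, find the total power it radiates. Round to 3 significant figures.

P ≈ 7.16×10³¹ W

Surface area A = 4πR² = 4π(7.24×10⁹ m)² = 6.58699×10²⁰ m².
P = σAT⁴ = 5.670×10⁻⁸ × 6.58699×10²⁰ × (3.721×10⁴)⁴ = 7.16×10³¹ W.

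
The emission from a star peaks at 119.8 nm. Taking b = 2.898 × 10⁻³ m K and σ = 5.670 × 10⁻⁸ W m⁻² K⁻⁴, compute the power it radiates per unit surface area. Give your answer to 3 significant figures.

Wien's law: T = b/λ_max = 2.898×10⁻³/1.198×10⁻⁷ = 24190.3 K.
Then I = σT⁴ = 5.670×10⁻⁸×(24190.3)⁴ = 1.94×10¹⁰ W/m².

I ≈ 1.94×10¹⁰ W/m²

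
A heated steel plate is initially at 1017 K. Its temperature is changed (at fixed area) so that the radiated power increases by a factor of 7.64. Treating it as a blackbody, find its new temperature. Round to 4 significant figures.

T₂ ≈ 1691 K

P ∝ T⁴, so T₂/T₁ = (P₂/P₁)^(1/4) = (7.64)^(1/4) = 1.66254.
T₂ = 1017 × 1.66254 = 1691 K.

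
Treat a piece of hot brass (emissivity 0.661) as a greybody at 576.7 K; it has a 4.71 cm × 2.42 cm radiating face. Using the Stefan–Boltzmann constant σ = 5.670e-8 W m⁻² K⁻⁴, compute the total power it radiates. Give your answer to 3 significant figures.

Area A = 0.0471 × 0.0242 = 1.13982×10⁻³ m².
P = εσAT⁴ = 0.661 × 5.670×10⁻⁸ × 1.13982×10⁻³ × (576.7)⁴ = 4.73 W.

P ≈ 4.73 W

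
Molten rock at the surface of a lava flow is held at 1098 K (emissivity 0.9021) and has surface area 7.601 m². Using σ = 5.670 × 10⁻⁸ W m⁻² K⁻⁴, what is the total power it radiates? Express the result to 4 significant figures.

Area A = 7.601 m².
P = εσAT⁴ = 0.9021 × 5.670×10⁻⁸ × 7.601 × (1098)⁴ = 5.651×10⁵ W.

P ≈ 5.651×10⁵ W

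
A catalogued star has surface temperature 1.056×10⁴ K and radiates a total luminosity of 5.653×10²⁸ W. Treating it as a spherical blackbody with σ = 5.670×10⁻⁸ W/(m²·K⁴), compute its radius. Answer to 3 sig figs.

R ≈ 2.53×10⁹ m

L = 4πR²σT⁴ ⇒ R = √(L/(4πσT⁴)).
σT⁴ = 7.05081×10⁸ W/m², so R = √(5.653×10²⁸/(4π×7.05081×10⁸)) = 2.53×10⁹ m.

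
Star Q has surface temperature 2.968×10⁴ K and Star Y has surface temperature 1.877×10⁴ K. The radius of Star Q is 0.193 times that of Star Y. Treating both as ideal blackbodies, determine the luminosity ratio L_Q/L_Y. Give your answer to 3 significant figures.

L_Q/L_Y ≈ 0.233

L ∝ R²T⁴, so L_Q/L_Y = (R_Q/R_Y)²(T_Q/T_Y)⁴ = (0.193)² × (2.968×10⁴/1.877×10⁴)⁴ = 0.037249 × 6.25171 = 0.233.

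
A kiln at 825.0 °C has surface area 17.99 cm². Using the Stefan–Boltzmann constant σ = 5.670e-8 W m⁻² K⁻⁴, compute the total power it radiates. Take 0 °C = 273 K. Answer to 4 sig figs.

T = 825.0 °C + 273 = 1098.0 K.
Area A = 17.99 cm² = 1.799×10⁻³ m².
P = σAT⁴ = 5.670×10⁻⁸ × 1.799×10⁻³ × (1098.0)⁴ = 148.3 W.

P ≈ 148.3 W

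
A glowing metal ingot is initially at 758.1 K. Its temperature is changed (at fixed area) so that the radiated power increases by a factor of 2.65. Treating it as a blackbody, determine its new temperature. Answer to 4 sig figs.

P ∝ T⁴, so T₂/T₁ = (P₂/P₁)^(1/4) = (2.65)^(1/4) = 1.27588.
T₂ = 758.1 × 1.27588 = 967.2 K.

T₂ ≈ 967.2 K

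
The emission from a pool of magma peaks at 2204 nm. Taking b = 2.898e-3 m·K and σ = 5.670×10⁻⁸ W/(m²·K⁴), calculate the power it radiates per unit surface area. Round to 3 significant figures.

I ≈ 1.69×10⁵ W/m²

Wien's law: T = b/λ_max = 2.898×10⁻³/2.204×10⁻⁶ = 1314.88 K.
Then I = σT⁴ = 5.670×10⁻⁸×(1314.88)⁴ = 1.69×10⁵ W/m².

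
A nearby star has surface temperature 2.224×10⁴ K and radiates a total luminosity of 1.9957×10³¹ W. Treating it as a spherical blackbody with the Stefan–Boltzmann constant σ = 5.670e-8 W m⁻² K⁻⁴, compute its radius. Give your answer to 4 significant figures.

L = 4πR²σT⁴ ⇒ R = √(L/(4πσT⁴)).
σT⁴ = 1.38715×10¹⁰ W/m², so R = √(1.9957×10³¹/(4π×1.38715×10¹⁰)) = 1.070×10¹⁰ m.

R ≈ 1.070×10¹⁰ m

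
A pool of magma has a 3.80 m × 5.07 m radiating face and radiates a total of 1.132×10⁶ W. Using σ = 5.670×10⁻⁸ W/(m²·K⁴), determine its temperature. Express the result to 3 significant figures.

T ≈ 1.01×10³ K

Area A = 3.80 × 5.07 = 19.266 m².
P = σAT⁴ ⇒ T = (P/(σA))^(1/4) = (1.132×10⁶/(5.670×10⁻⁸×19.266))^(1/4) = 1.01×10³ K.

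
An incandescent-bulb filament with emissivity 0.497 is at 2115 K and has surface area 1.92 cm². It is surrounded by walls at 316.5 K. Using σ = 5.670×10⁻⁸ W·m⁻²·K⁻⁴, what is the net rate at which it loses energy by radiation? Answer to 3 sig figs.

Area A = 1.92 cm² = 1.92×10⁻⁴ m².
Net radiated power P_net = εσA(T⁴ − T₀⁴) = 0.497×5.670×10⁻⁸×1.92×10⁻⁴×(2115⁴ − 316.5⁴).
T⁴ − T₀⁴ = 2.00097×10¹³ − 1.00345×10¹⁰ = 1.99997×10¹³ K⁴, so P_net = 108 W.

Net loss ≈ 108 W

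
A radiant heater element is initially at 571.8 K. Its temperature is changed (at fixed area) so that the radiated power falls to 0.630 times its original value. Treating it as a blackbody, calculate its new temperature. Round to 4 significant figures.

T₂ ≈ 509.4 K

P ∝ T⁴, so T₂/T₁ = (P₂/P₁)^(1/4) = (0.630)^(1/4) = 0.890913.
T₂ = 571.8 × 0.890913 = 509.4 K.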